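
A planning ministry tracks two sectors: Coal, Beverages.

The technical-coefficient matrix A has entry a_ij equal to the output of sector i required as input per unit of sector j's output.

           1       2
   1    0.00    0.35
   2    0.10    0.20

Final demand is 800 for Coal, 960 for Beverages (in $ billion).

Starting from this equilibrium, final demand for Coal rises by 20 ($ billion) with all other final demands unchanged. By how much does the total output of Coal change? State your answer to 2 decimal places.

I − A =
  [   1.00    -0.35]
  [  -0.10     0.80]
det(I−A) = (1.00)(0.80) − (-0.35)(-0.10) = 0.7650
adj(I−A) = [[0.80, 0.35], [0.10, 1.00]]
(I − A)⁻¹ = adj(I−A) / det(I−A) ≈
  [   1.0458     0.4575]
  [   0.1307     1.3072]
Δx = (I − A)⁻¹ Δd with Δd having +20 in the Coal component and 0 elsewhere.
So Δx_1 = L_11 · (+20), where L_11 = adj(I−A)_11 / det(I−A) = 0.80 / 0.7650.
Δx_1 = 0.80 × (+20) / 0.7650 = 16.00 / 0.7650 ≈ 20.92.

Δx_1 = 20.92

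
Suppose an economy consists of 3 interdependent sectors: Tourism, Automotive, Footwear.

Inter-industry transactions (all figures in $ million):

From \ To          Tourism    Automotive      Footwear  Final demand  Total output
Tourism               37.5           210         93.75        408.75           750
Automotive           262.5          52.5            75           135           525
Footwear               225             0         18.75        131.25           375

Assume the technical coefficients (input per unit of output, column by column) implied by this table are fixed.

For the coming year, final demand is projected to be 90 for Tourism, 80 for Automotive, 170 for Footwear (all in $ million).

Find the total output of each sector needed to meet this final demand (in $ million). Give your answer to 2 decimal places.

Technical coefficients a_ij = z_ij / X_j:
  a_TT = 37.5/750 = 0.05, a_AT = 262.5/750 = 0.35, a_FT = 225/750 = 0.30
  a_TA = 210/525 = 0.40, a_AA = 52.5/525 = 0.10, a_FA = 0/525 = 0.00
  a_TF = 93.75/375 = 0.25, a_AF = 75/375 = 0.20, a_FF = 18.75/375 = 0.05
I − A =
  [   0.95    -0.40    -0.25]
  [  -0.35     0.90    -0.20]
  [  -0.30     0.00     0.95]
Cofactors of I−A, C_ij = (−1)^(i+j)·(minor ij) (rows/columns in the sector order above):
  C_11 = (0.90)(0.95) − (-0.20)(0.00) = 0.8550
  C_12 = −[(-0.35)(0.95) − (-0.20)(-0.30)] = 0.3925
  C_13 = (-0.35)(0.00) − (0.90)(-0.30) = 0.2700
  C_21 = −[(-0.40)(0.95) − (-0.25)(0.00)] = 0.3800
  C_22 = (0.95)(0.95) − (-0.25)(-0.30) = 0.8275
  C_23 = −[(0.95)(0.00) − (-0.40)(-0.30)] = 0.1200
  C_31 = (-0.40)(-0.20) − (-0.25)(0.90) = 0.3050
  C_32 = −[(0.95)(-0.20) − (-0.25)(-0.35)] = 0.2775
  C_33 = (0.95)(0.90) − (-0.40)(-0.35) = 0.7150
det(I−A) = Σ_j (I−A)_1j·C_1j = (0.95)(0.8550) + (-0.40)(0.3925) + (-0.25)(0.2700) = 0.58775
adj(I−A) = Cᵀ =
  [ 0.8550   0.3800   0.3050]
  [ 0.3925   0.8275   0.2775]
  [ 0.2700   0.1200   0.7150]
(I − A)⁻¹ = adj(I−A) / det(I−A) ≈
  [   1.4547     0.6465     0.5189]
  [   0.6678     1.4079     0.4721]
  [   0.4594     0.2042     1.2165]
x = (I − A)⁻¹ d = adj(I−A)·d / det(I−A), with det(I−A) = 0.58775:
  x_T = (0.8550·90 + 0.3800·80 + 0.3050·170) / 0.58775 = 159.20 / 0.58775 ≈ 270.86
  x_A = (0.3925·90 + 0.8275·80 + 0.2775·170) / 0.58775 = 148.70 / 0.58775 ≈ 253.00
  x_F = (0.2700·90 + 0.1200·80 + 0.7150·170) / 0.58775 = 155.45 / 0.58775 ≈ 264.48

x_T = 270.86, x_A = 253.00, x_F = 264.48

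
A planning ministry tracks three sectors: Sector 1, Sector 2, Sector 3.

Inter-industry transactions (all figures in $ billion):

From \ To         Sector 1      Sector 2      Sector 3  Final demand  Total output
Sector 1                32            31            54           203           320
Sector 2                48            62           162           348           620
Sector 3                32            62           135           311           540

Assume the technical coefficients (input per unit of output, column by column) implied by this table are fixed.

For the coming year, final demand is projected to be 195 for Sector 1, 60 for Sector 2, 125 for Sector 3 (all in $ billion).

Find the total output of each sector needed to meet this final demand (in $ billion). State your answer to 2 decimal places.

x_1 = 251.83, x_2 = 183.54, x_3 = 224.72

Technical coefficients a_ij = z_ij / X_j:
  a_11 = 32/320 = 0.10, a_21 = 48/320 = 0.15, a_31 = 32/320 = 0.10
  a_12 = 31/620 = 0.05, a_22 = 62/620 = 0.10, a_32 = 62/620 = 0.10
  a_13 = 54/540 = 0.10, a_23 = 162/540 = 0.30, a_33 = 135/540 = 0.25
I − A =
  [   0.90    -0.05    -0.10]
  [  -0.15     0.90    -0.30]
  [  -0.10    -0.10     0.75]
Cofactors of I−A, C_ij = (−1)^(i+j)·(minor ij) (rows/columns in the sector order above):
  C_11 = (0.90)(0.75) − (-0.30)(-0.10) = 0.6450
  C_12 = −[(-0.15)(0.75) − (-0.30)(-0.10)] = 0.1425
  C_13 = (-0.15)(-0.10) − (0.90)(-0.10) = 0.1050
  C_21 = −[(-0.05)(0.75) − (-0.10)(-0.10)] = 0.0475
  C_22 = (0.90)(0.75) − (-0.10)(-0.10) = 0.6650
  C_23 = −[(0.90)(-0.10) − (-0.05)(-0.10)] = 0.0950
  C_31 = (-0.05)(-0.30) − (-0.10)(0.90) = 0.1050
  C_32 = −[(0.90)(-0.30) − (-0.10)(-0.15)] = 0.2850
  C_33 = (0.90)(0.90) − (-0.05)(-0.15) = 0.8025
det(I−A) = Σ_j (I−A)_1j·C_1j = (0.90)(0.6450) + (-0.05)(0.1425) + (-0.10)(0.1050) = 0.562875
adj(I−A) = Cᵀ =
  [ 0.6450   0.0475   0.1050]
  [ 0.1425   0.6650   0.2850]
  [ 0.1050   0.0950   0.8025]
(I − A)⁻¹ = adj(I−A) / det(I−A) ≈
  [   1.1459     0.0844     0.1865]
  [   0.2532     1.1814     0.5063]
  [   0.1865     0.1688     1.4257]
x = (I − A)⁻¹ d = adj(I−A)·d / det(I−A), with det(I−A) = 0.562875:
  x_1 = (0.6450·195 + 0.0475·60 + 0.1050·125) / 0.562875 = 141.75 / 0.562875 ≈ 251.83
  x_2 = (0.1425·195 + 0.6650·60 + 0.2850·125) / 0.562875 = 103.3125 / 0.562875 ≈ 183.54
  x_3 = (0.1050·195 + 0.0950·60 + 0.8025·125) / 0.562875 = 126.4875 / 0.562875 ≈ 224.72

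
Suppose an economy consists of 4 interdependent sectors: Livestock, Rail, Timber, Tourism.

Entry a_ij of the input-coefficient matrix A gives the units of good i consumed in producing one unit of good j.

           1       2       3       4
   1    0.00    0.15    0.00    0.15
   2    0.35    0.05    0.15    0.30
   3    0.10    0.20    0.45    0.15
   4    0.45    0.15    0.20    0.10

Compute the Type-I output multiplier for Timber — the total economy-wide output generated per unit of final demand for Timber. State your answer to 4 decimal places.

m_3 = 3.9042

I − A =
  [   1.00    -0.15     0.00    -0.15]
  [  -0.35     0.95    -0.15    -0.30]
  [  -0.10    -0.20     0.55    -0.15]
  [  -0.45    -0.15    -0.20     0.90]
Compute the cofactors C_ij = (−1)^(i+j)·(3×3 minor ij) of I−A; the adjugate is their transpose:
adj(I−A) = Cᵀ =
  [ 0.374625   0.088125   0.061125   0.102000]
  [ 0.266625   0.424875   0.195375   0.218625]
  [ 0.243000   0.214875   0.670500   0.223875]
  [ 0.285750   0.162625   0.212125   0.461375]
det(I−A) = Σ_j (I−A)_1j·C_1j = (1.00)(0.374625) + (-0.15)(0.266625) + (0.00)(0.243000) + (-0.15)(0.285750) = 0.29176875
(I − A)⁻¹ = adj(I−A) / det(I−A) ≈
  [   1.28398     0.30204     0.20950     0.34959]
  [   0.91382     1.45620     0.66962     0.74931]
  [   0.83285     0.73646     2.29805     0.76730]
  [   0.97937     0.55738     0.72703     1.58130]
The output multiplier for sector j is the column-j sum of the Leontief inverse (I − A)⁻¹ = adj(I−A) / det(I−A).
Column 3 of adj(I−A): (0.061125, 0.195375, 0.670500, 0.212125); det(I−A) = 0.29176875.
m_3 = (0.061125 + 0.195375 + 0.670500 + 0.212125) / 0.29176875 = 1.139125 / 0.29176875 ≈ 3.9042.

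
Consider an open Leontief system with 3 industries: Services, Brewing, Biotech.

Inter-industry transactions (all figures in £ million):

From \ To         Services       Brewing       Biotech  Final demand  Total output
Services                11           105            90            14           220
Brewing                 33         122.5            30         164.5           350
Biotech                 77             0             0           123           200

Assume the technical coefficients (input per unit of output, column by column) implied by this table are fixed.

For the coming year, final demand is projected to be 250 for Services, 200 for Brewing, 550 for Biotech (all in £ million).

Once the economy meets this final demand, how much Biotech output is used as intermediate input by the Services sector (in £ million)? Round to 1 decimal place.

z_31 = 314.4

Technical coefficients a_ij = z_ij / X_j:
  a_11 = 11/220 = 0.05, a_21 = 33/220 = 0.15, a_31 = 77/220 = 0.35
  a_12 = 105/350 = 0.30, a_22 = 122.5/350 = 0.35, a_32 = 0/350 = 0.00
  a_13 = 90/200 = 0.45, a_23 = 30/200 = 0.15, a_33 = 0/200 = 0.00
I − A =
  [   0.95    -0.30    -0.45]
  [  -0.15     0.65    -0.15]
  [  -0.35     0.00     1.00]
Cofactors of I−A, C_ij = (−1)^(i+j)·(minor ij) (rows/columns in the sector order above):
  C_11 = (0.65)(1.00) − (-0.15)(0.00) = 0.6500
  C_12 = −[(-0.15)(1.00) − (-0.15)(-0.35)] = 0.2025
  C_13 = (-0.15)(0.00) − (0.65)(-0.35) = 0.2275
  C_21 = −[(-0.30)(1.00) − (-0.45)(0.00)] = 0.3000
  C_22 = (0.95)(1.00) − (-0.45)(-0.35) = 0.7925
  C_23 = −[(0.95)(0.00) − (-0.30)(-0.35)] = 0.1050
  C_31 = (-0.30)(-0.15) − (-0.45)(0.65) = 0.3375
  C_32 = −[(0.95)(-0.15) − (-0.45)(-0.15)] = 0.2100
  C_33 = (0.95)(0.65) − (-0.30)(-0.15) = 0.5725
det(I−A) = Σ_j (I−A)_1j·C_1j = (0.95)(0.6500) + (-0.30)(0.2025) + (-0.45)(0.2275) = 0.454375
adj(I−A) = Cᵀ =
  [ 0.6500   0.3000   0.3375]
  [ 0.2025   0.7925   0.2100]
  [ 0.2275   0.1050   0.5725]
(I − A)⁻¹ = adj(I−A) / det(I−A) ≈
  [   1.4305     0.6602     0.7428]
  [   0.4457     1.7442     0.4622]
  [   0.5007     0.2311     1.2600]
First solve x = (I − A)⁻¹ d = adj(I−A)·d / det(I−A); in particular x_1 = (0.6500·250 + 0.3000·200 + 0.3375·550) / 0.454375 = 408.125 / 0.454375 ≈ 898.212.
Intermediate flow from 3 to 1: z_31 = a_31 · x_1 = 0.35 × 408.125 / 0.454375 = 142.84375 / 0.454375 ≈ 314.4.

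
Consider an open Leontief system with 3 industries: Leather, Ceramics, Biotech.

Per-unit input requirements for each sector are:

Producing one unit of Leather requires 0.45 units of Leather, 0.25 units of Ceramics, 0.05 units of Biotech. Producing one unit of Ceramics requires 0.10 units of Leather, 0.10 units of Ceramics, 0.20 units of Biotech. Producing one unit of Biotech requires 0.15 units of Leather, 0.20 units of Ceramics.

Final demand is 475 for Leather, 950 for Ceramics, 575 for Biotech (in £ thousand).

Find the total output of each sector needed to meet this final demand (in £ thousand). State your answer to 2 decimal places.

x_L = 1435.30, x_C = 1672.30, x_B = 981.22

I − A =
  [   0.55    -0.10    -0.15]
  [  -0.25     0.90    -0.20]
  [  -0.05    -0.20     1.00]
Cofactors of I−A, C_ij = (−1)^(i+j)·(minor ij) (rows/columns in the sector order above):
  C_11 = (0.90)(1.00) − (-0.20)(-0.20) = 0.8600
  C_12 = −[(-0.25)(1.00) − (-0.20)(-0.05)] = 0.2600
  C_13 = (-0.25)(-0.20) − (0.90)(-0.05) = 0.0950
  C_21 = −[(-0.10)(1.00) − (-0.15)(-0.20)] = 0.1300
  C_22 = (0.55)(1.00) − (-0.15)(-0.05) = 0.5425
  C_23 = −[(0.55)(-0.20) − (-0.10)(-0.05)] = 0.1150
  C_31 = (-0.10)(-0.20) − (-0.15)(0.90) = 0.1550
  C_32 = −[(0.55)(-0.20) − (-0.15)(-0.25)] = 0.1475
  C_33 = (0.55)(0.90) − (-0.10)(-0.25) = 0.4700
det(I−A) = Σ_j (I−A)_1j·C_1j = (0.55)(0.8600) + (-0.10)(0.2600) + (-0.15)(0.0950) = 0.43275
adj(I−A) = Cᵀ =
  [ 0.8600   0.1300   0.1550]
  [ 0.2600   0.5425   0.1475]
  [ 0.0950   0.1150   0.4700]
(I − A)⁻¹ = adj(I−A) / det(I−A) ≈
  [   1.9873     0.3004     0.3582]
  [   0.6008     1.2536     0.3408]
  [   0.2195     0.2657     1.0861]
x = (I − A)⁻¹ d = adj(I−A)·d / det(I−A), with det(I−A) = 0.43275:
  x_L = (0.8600·475 + 0.1300·950 + 0.1550·575) / 0.43275 = 621.125 / 0.43275 ≈ 1435.30
  x_C = (0.2600·475 + 0.5425·950 + 0.1475·575) / 0.43275 = 723.6875 / 0.43275 ≈ 1672.30
  x_B = (0.0950·475 + 0.1150·950 + 0.4700·575) / 0.43275 = 424.625 / 0.43275 ≈ 981.22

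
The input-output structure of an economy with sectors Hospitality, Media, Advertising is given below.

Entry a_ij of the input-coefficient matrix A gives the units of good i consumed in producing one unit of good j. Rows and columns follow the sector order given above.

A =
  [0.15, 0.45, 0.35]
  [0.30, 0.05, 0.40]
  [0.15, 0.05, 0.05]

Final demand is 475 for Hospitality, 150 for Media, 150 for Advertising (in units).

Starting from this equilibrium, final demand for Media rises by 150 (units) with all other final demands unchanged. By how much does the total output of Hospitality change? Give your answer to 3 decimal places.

Δx_1 = 123.668

I − A =
  [   0.85    -0.45    -0.35]
  [  -0.30     0.95    -0.40]
  [  -0.15    -0.05     0.95]
Cofactors of I−A, C_ij = (−1)^(i+j)·(minor ij) (rows/columns in the sector order above):
  C_11 = (0.95)(0.95) − (-0.40)(-0.05) = 0.8825
  C_12 = −[(-0.30)(0.95) − (-0.40)(-0.15)] = 0.3450
  C_13 = (-0.30)(-0.05) − (0.95)(-0.15) = 0.1575
  C_21 = −[(-0.45)(0.95) − (-0.35)(-0.05)] = 0.4450
  C_22 = (0.85)(0.95) − (-0.35)(-0.15) = 0.7550
  C_23 = −[(0.85)(-0.05) − (-0.45)(-0.15)] = 0.1100
  C_31 = (-0.45)(-0.40) − (-0.35)(0.95) = 0.5125
  C_32 = −[(0.85)(-0.40) − (-0.35)(-0.30)] = 0.4450
  C_33 = (0.85)(0.95) − (-0.45)(-0.30) = 0.6725
det(I−A) = Σ_j (I−A)_1j·C_1j = (0.85)(0.8825) + (-0.45)(0.3450) + (-0.35)(0.1575) = 0.53975
adj(I−A) = Cᵀ =
  [ 0.8825   0.4450   0.5125]
  [ 0.3450   0.7550   0.4450]
  [ 0.1575   0.1100   0.6725]
(I − A)⁻¹ = adj(I−A) / det(I−A) ≈
  [   1.6350     0.8245     0.9495]
  [   0.6392     1.3988     0.8245]
  [   0.2918     0.2038     1.2459]
Δx = (I − A)⁻¹ Δd with Δd having +150 in the Media component and 0 elsewhere.
So Δx_1 = L_12 · (+150), where L_12 = adj(I−A)_12 / det(I−A) = 0.4450 / 0.53975.
Δx_1 = 0.4450 × (+150) / 0.53975 = 66.75 / 0.53975 ≈ 123.668.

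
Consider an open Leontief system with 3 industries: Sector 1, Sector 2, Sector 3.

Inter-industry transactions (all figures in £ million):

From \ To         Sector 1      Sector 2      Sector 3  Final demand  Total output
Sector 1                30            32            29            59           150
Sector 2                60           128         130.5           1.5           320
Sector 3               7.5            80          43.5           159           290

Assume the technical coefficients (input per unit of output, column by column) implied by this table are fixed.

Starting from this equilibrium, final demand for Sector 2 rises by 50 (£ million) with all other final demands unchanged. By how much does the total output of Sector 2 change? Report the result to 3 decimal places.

Δx_2 = 125.581

Technical coefficients a_ij = z_ij / X_j:
  a_11 = 30/150 = 0.20, a_21 = 60/150 = 0.40, a_31 = 7.5/150 = 0.05
  a_12 = 32/320 = 0.10, a_22 = 128/320 = 0.40, a_32 = 80/320 = 0.25
  a_13 = 29/290 = 0.10, a_23 = 130.5/290 = 0.45, a_33 = 43.5/290 = 0.15
I − A =
  [   0.80    -0.10    -0.10]
  [  -0.40     0.60    -0.45]
  [  -0.05    -0.25     0.85]
Cofactors of I−A, C_ij = (−1)^(i+j)·(minor ij) (rows/columns in the sector order above):
  C_11 = (0.60)(0.85) − (-0.45)(-0.25) = 0.3975
  C_12 = −[(-0.40)(0.85) − (-0.45)(-0.05)] = 0.3625
  C_13 = (-0.40)(-0.25) − (0.60)(-0.05) = 0.1300
  C_21 = −[(-0.10)(0.85) − (-0.10)(-0.25)] = 0.1100
  C_22 = (0.80)(0.85) − (-0.10)(-0.05) = 0.6750
  C_23 = −[(0.80)(-0.25) − (-0.10)(-0.05)] = 0.2050
  C_31 = (-0.10)(-0.45) − (-0.10)(0.60) = 0.1050
  C_32 = −[(0.80)(-0.45) − (-0.10)(-0.40)] = 0.4000
  C_33 = (0.80)(0.60) − (-0.10)(-0.40) = 0.4400
det(I−A) = Σ_j (I−A)_1j·C_1j = (0.80)(0.3975) + (-0.10)(0.3625) + (-0.10)(0.1300) = 0.26875
adj(I−A) = Cᵀ =
  [ 0.3975   0.1100   0.1050]
  [ 0.3625   0.6750   0.4000]
  [ 0.1300   0.2050   0.4400]
(I − A)⁻¹ = adj(I−A) / det(I−A) ≈
  [   1.4791     0.4093     0.3907]
  [   1.3488     2.5116     1.4884]
  [   0.4837     0.7628     1.6372]
Δx = (I − A)⁻¹ Δd with Δd having +50 in the Sector 2 component and 0 elsewhere.
So Δx_2 = L_22 · (+50), where L_22 = adj(I−A)_22 / det(I−A) = 0.6750 / 0.26875.
Δx_2 = 0.6750 × (+50) / 0.26875 = 33.75 / 0.26875 ≈ 125.581.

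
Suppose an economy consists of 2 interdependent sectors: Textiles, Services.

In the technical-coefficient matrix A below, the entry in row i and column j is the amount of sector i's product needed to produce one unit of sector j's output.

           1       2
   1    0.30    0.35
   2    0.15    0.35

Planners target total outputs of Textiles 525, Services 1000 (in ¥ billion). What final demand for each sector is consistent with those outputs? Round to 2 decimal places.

I − A =
  [   0.70    -0.35]
  [  -0.15     0.65]
d = (I − A) x:
  d_1 = (+0.70)·525 + (-0.35)·1000 = 17.50
  d_2 = (-0.15)·525 + (+0.65)·1000 = 571.25

d_1 = 17.50, d_2 = 571.25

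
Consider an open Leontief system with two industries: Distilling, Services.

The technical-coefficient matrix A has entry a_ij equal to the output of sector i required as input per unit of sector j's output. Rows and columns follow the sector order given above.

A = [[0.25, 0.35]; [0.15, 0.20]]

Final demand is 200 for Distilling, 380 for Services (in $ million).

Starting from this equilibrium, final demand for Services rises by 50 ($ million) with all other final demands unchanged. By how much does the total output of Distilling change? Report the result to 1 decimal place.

I − A =
  [   0.75    -0.35]
  [  -0.15     0.80]
det(I−A) = (0.75)(0.80) − (-0.35)(-0.15) = 0.5475
adj(I−A) = [[0.80, 0.35], [0.15, 0.75]]
(I − A)⁻¹ = adj(I−A) / det(I−A) ≈
  [   1.4612     0.6393]
  [   0.2740     1.3699]
Δx = (I − A)⁻¹ Δd with Δd having +50 in the Services component and 0 elsewhere.
So Δx_1 = L_12 · (+50), where L_12 = adj(I−A)_12 / det(I−A) = 0.35 / 0.5475.
Δx_1 = 0.35 × (+50) / 0.5475 = 17.50 / 0.5475 ≈ 32.0.

Δx_1 = 32.0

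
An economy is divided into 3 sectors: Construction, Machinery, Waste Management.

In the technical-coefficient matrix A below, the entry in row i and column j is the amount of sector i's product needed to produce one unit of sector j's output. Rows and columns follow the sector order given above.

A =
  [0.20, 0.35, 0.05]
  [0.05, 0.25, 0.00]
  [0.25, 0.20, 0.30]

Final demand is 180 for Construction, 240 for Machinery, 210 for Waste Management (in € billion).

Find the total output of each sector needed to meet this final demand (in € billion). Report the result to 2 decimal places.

x_C = 411.12, x_M = 347.41, x_W = 546.09

I − A =
  [   0.80    -0.35    -0.05]
  [  -0.05     0.75     0.00]
  [  -0.25    -0.20     0.70]
Cofactors of I−A, C_ij = (−1)^(i+j)·(minor ij) (rows/columns in the sector order above):
  C_11 = (0.75)(0.70) − (0.00)(-0.20) = 0.5250
  C_12 = −[(-0.05)(0.70) − (0.00)(-0.25)] = 0.0350
  C_13 = (-0.05)(-0.20) − (0.75)(-0.25) = 0.1975
  C_21 = −[(-0.35)(0.70) − (-0.05)(-0.20)] = 0.2550
  C_22 = (0.80)(0.70) − (-0.05)(-0.25) = 0.5475
  C_23 = −[(0.80)(-0.20) − (-0.35)(-0.25)] = 0.2475
  C_31 = (-0.35)(0.00) − (-0.05)(0.75) = 0.0375
  C_32 = −[(0.80)(0.00) − (-0.05)(-0.05)] = 0.0025
  C_33 = (0.80)(0.75) − (-0.35)(-0.05) = 0.5825
det(I−A) = Σ_j (I−A)_1j·C_1j = (0.80)(0.5250) + (-0.35)(0.0350) + (-0.05)(0.1975) = 0.397875
adj(I−A) = Cᵀ =
  [ 0.5250   0.2550   0.0375]
  [ 0.0350   0.5475   0.0025]
  [ 0.1975   0.2475   0.5825]
(I − A)⁻¹ = adj(I−A) / det(I−A) ≈
  [   1.3195     0.6409     0.0943]
  [   0.0880     1.3761     0.0063]
  [   0.4964     0.6221     1.4640]
x = (I − A)⁻¹ d = adj(I−A)·d / det(I−A), with det(I−A) = 0.397875:
  x_C = (0.5250·180 + 0.2550·240 + 0.0375·210) / 0.397875 = 163.575 / 0.397875 ≈ 411.12
  x_M = (0.0350·180 + 0.5475·240 + 0.0025·210) / 0.397875 = 138.225 / 0.397875 ≈ 347.41
  x_W = (0.1975·180 + 0.2475·240 + 0.5825·210) / 0.397875 = 217.275 / 0.397875 ≈ 546.09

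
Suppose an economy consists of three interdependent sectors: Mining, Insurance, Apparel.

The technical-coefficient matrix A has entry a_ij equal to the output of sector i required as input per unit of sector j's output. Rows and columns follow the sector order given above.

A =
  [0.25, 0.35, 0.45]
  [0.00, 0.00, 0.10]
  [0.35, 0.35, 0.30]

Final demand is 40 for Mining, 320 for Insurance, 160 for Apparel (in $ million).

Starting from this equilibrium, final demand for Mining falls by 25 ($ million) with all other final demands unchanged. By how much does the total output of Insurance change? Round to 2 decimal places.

I − A =
  [   0.75    -0.35    -0.45]
  [   0.00     1.00    -0.10]
  [  -0.35    -0.35     0.70]
Cofactors of I−A, C_ij = (−1)^(i+j)·(minor ij) (rows/columns in the sector order above):
  C_11 = (1.00)(0.70) − (-0.10)(-0.35) = 0.6650
  C_12 = −[(0.00)(0.70) − (-0.10)(-0.35)] = 0.0350
  C_13 = (0.00)(-0.35) − (1.00)(-0.35) = 0.3500
  C_21 = −[(-0.35)(0.70) − (-0.45)(-0.35)] = 0.4025
  C_22 = (0.75)(0.70) − (-0.45)(-0.35) = 0.3675
  C_23 = −[(0.75)(-0.35) − (-0.35)(-0.35)] = 0.3850
  C_31 = (-0.35)(-0.10) − (-0.45)(1.00) = 0.4850
  C_32 = −[(0.75)(-0.10) − (-0.45)(0.00)] = 0.0750
  C_33 = (0.75)(1.00) − (-0.35)(0.00) = 0.7500
det(I−A) = Σ_j (I−A)_1j·C_1j = (0.75)(0.6650) + (-0.35)(0.0350) + (-0.45)(0.3500) = 0.3290
adj(I−A) = Cᵀ =
  [ 0.6650   0.4025   0.4850]
  [ 0.0350   0.3675   0.0750]
  [ 0.3500   0.3850   0.7500]
(I − A)⁻¹ = adj(I−A) / det(I−A) ≈
  [   2.0213     1.2234     1.4742]
  [   0.1064     1.1170     0.2280]
  [   1.0638     1.1702     2.2796]
Δx = (I − A)⁻¹ Δd with Δd having -25 in the Mining component and 0 elsewhere.
So Δx_2 = L_21 · (-25), where L_21 = adj(I−A)_21 / det(I−A) = 0.0350 / 0.3290.
Δx_2 = 0.0350 × (-25) / 0.3290 = -0.875 / 0.3290 ≈ -2.66.

Δx_2 = -2.66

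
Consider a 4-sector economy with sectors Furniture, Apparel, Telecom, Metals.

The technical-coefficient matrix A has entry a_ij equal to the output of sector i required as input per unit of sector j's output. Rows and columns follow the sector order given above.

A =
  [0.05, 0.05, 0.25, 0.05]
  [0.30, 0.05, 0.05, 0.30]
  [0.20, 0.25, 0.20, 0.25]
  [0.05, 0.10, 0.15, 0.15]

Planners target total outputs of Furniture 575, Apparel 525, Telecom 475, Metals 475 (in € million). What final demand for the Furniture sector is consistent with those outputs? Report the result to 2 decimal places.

I − A =
  [   0.95    -0.05    -0.25    -0.05]
  [  -0.30     0.95    -0.05    -0.30]
  [  -0.20    -0.25     0.80    -0.25]
  [  -0.05    -0.10    -0.15     0.85]
d = (I − A) x:
  d_F = (+0.95)·575 + (-0.05)·525 + (-0.25)·475 + (-0.05)·475 = 377.50
  d_A = (-0.30)·575 + (+0.95)·525 + (-0.05)·475 + (-0.30)·475 = 160.00
  d_T = (-0.20)·575 + (-0.25)·525 + (+0.80)·475 + (-0.25)·475 = 15.00
  d_M = (-0.05)·575 + (-0.10)·525 + (-0.15)·475 + (+0.85)·475 = 251.25

d_F = 377.50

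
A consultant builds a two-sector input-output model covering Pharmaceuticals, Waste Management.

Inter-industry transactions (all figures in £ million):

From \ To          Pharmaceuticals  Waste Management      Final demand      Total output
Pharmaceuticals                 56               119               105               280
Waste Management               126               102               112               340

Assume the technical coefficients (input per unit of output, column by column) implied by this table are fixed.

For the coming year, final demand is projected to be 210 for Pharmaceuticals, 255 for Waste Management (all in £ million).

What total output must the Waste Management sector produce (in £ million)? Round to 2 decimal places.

Technical coefficients a_ij = z_ij / X_j:
  a_11 = 56/280 = 0.20, a_21 = 126/280 = 0.45
  a_12 = 119/340 = 0.35, a_22 = 102/340 = 0.30
I − A =
  [   0.80    -0.35]
  [  -0.45     0.70]
det(I−A) = (0.80)(0.70) − (-0.35)(-0.45) = 0.4025
adj(I−A) = [[0.70, 0.35], [0.45, 0.80]]
(I − A)⁻¹ = adj(I−A) / det(I−A) ≈
  [   1.7391     0.8696]
  [   1.1180     1.9876]
x = (I − A)⁻¹ d = adj(I−A)·d / det(I−A), with det(I−A) = 0.4025:
  x_1 = (0.70·210 + 0.35·255) / 0.4025 = 236.25 / 0.4025 ≈ 586.96
  x_2 = (0.45·210 + 0.80·255) / 0.4025 = 298.50 / 0.4025 ≈ 741.61

x_2 = 741.61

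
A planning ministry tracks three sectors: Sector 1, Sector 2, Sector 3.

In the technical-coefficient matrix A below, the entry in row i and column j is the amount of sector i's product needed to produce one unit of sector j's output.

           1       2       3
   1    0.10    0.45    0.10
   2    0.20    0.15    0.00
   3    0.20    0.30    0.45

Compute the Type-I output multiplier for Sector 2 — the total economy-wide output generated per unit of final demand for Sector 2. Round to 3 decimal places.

m_2 = 3.195

I − A =
  [   0.90    -0.45    -0.10]
  [  -0.20     0.85     0.00]
  [  -0.20    -0.30     0.55]
Cofactors of I−A, C_ij = (−1)^(i+j)·(minor ij) (rows/columns in the sector order above):
  C_11 = (0.85)(0.55) − (0.00)(-0.30) = 0.4675
  C_12 = −[(-0.20)(0.55) − (0.00)(-0.20)] = 0.1100
  C_13 = (-0.20)(-0.30) − (0.85)(-0.20) = 0.2300
  C_21 = −[(-0.45)(0.55) − (-0.10)(-0.30)] = 0.2775
  C_22 = (0.90)(0.55) − (-0.10)(-0.20) = 0.4750
  C_23 = −[(0.90)(-0.30) − (-0.45)(-0.20)] = 0.3600
  C_31 = (-0.45)(0.00) − (-0.10)(0.85) = 0.0850
  C_32 = −[(0.90)(0.00) − (-0.10)(-0.20)] = 0.0200
  C_33 = (0.90)(0.85) − (-0.45)(-0.20) = 0.6750
det(I−A) = Σ_j (I−A)_1j·C_1j = (0.90)(0.4675) + (-0.45)(0.1100) + (-0.10)(0.2300) = 0.34825
adj(I−A) = Cᵀ =
  [ 0.4675   0.2775   0.0850]
  [ 0.1100   0.4750   0.0200]
  [ 0.2300   0.3600   0.6750]
(I − A)⁻¹ = adj(I−A) / det(I−A) ≈
  [   1.3424     0.7968     0.2441]
  [   0.3159     1.3640     0.0574]
  [   0.6604     1.0337     1.9383]
The output multiplier for sector j is the column-j sum of the Leontief inverse (I − A)⁻¹ = adj(I−A) / det(I−A).
Column 2 of adj(I−A): (0.2775, 0.4750, 0.3600); det(I−A) = 0.34825.
m_2 = (0.2775 + 0.4750 + 0.3600) / 0.34825 = 1.1125 / 0.34825 ≈ 3.195.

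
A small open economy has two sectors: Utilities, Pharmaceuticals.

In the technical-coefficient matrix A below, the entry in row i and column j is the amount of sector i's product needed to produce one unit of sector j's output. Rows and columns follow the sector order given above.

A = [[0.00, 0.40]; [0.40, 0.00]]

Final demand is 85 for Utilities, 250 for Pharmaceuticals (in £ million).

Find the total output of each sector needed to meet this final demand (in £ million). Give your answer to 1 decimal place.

I − A =
  [   1.00    -0.40]
  [  -0.40     1.00]
det(I−A) = (1.00)(1.00) − (-0.40)(-0.40) = 0.8400
adj(I−A) = [[1.00, 0.40], [0.40, 1.00]]
(I − A)⁻¹ = adj(I−A) / det(I−A) ≈
  [   1.1905     0.4762]
  [   0.4762     1.1905]
x = (I − A)⁻¹ d = adj(I−A)·d / det(I−A), with det(I−A) = 0.8400:
  x_1 = (1.00·85 + 0.40·250) / 0.8400 = 185.00 / 0.8400 ≈ 220.2
  x_2 = (0.40·85 + 1.00·250) / 0.8400 = 284.00 / 0.8400 ≈ 338.1

x_1 = 220.2, x_2 = 338.1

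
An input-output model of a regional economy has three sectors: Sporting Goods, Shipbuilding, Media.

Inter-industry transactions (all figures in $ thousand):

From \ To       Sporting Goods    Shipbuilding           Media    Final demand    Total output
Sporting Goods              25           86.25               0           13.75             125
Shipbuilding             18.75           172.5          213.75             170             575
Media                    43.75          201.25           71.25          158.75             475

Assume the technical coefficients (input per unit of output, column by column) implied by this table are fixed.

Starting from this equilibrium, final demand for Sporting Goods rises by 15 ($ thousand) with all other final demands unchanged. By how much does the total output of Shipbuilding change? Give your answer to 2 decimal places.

Δx_2 = 13.91

Technical coefficients a_ij = z_ij / X_j:
  a_11 = 25/125 = 0.20, a_21 = 18.75/125 = 0.15, a_31 = 43.75/125 = 0.35
  a_12 = 86.25/575 = 0.15, a_22 = 172.5/575 = 0.30, a_32 = 201.25/575 = 0.35
  a_13 = 0/475 = 0.00, a_23 = 213.75/475 = 0.45, a_33 = 71.25/475 = 0.15
I − A =
  [   0.80    -0.15     0.00]
  [  -0.15     0.70    -0.45]
  [  -0.35    -0.35     0.85]
Cofactors of I−A, C_ij = (−1)^(i+j)·(minor ij) (rows/columns in the sector order above):
  C_11 = (0.70)(0.85) − (-0.45)(-0.35) = 0.4375
  C_12 = −[(-0.15)(0.85) − (-0.45)(-0.35)] = 0.2850
  C_13 = (-0.15)(-0.35) − (0.70)(-0.35) = 0.2975
  C_21 = −[(-0.15)(0.85) − (0.00)(-0.35)] = 0.1275
  C_22 = (0.80)(0.85) − (0.00)(-0.35) = 0.6800
  C_23 = −[(0.80)(-0.35) − (-0.15)(-0.35)] = 0.3325
  C_31 = (-0.15)(-0.45) − (0.00)(0.70) = 0.0675
  C_32 = −[(0.80)(-0.45) − (0.00)(-0.15)] = 0.3600
  C_33 = (0.80)(0.70) − (-0.15)(-0.15) = 0.5375
det(I−A) = Σ_j (I−A)_1j·C_1j = (0.80)(0.4375) + (-0.15)(0.2850) + (0.00)(0.2975) = 0.30725
adj(I−A) = Cᵀ =
  [ 0.4375   0.1275   0.0675]
  [ 0.2850   0.6800   0.3600]
  [ 0.2975   0.3325   0.5375]
(I − A)⁻¹ = adj(I−A) / det(I−A) ≈
  [   1.4239     0.4150     0.2197]
  [   0.9276     2.2132     1.1717]
  [   0.9683     1.0822     1.7494]
Δx = (I − A)⁻¹ Δd with Δd having +15 in the Sporting Goods component and 0 elsewhere.
So Δx_2 = L_21 · (+15), where L_21 = adj(I−A)_21 / det(I−A) = 0.2850 / 0.30725.
Δx_2 = 0.2850 × (+15) / 0.30725 = 4.275 / 0.30725 ≈ 13.91.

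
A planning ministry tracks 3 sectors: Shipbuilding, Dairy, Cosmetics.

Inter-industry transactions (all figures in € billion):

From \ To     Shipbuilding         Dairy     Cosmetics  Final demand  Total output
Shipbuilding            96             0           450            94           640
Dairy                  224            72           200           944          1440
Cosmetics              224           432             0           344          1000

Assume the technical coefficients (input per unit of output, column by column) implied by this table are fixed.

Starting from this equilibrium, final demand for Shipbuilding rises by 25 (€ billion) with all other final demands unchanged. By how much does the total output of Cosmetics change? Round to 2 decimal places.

Δx_3 = 19.54

Technical coefficients a_ij = z_ij / X_j:
  a_11 = 96/640 = 0.15, a_21 = 224/640 = 0.35, a_31 = 224/640 = 0.35
  a_12 = 0/1440 = 0.00, a_22 = 72/1440 = 0.05, a_32 = 432/1440 = 0.30
  a_13 = 450/1000 = 0.45, a_23 = 200/1000 = 0.20, a_33 = 0/1000 = 0.00
I − A =
  [   0.85     0.00    -0.45]
  [  -0.35     0.95    -0.20]
  [  -0.35    -0.30     1.00]
Cofactors of I−A, C_ij = (−1)^(i+j)·(minor ij) (rows/columns in the sector order above):
  C_11 = (0.95)(1.00) − (-0.20)(-0.30) = 0.8900
  C_12 = −[(-0.35)(1.00) − (-0.20)(-0.35)] = 0.4200
  C_13 = (-0.35)(-0.30) − (0.95)(-0.35) = 0.4375
  C_21 = −[(0.00)(1.00) − (-0.45)(-0.30)] = 0.1350
  C_22 = (0.85)(1.00) − (-0.45)(-0.35) = 0.6925
  C_23 = −[(0.85)(-0.30) − (0.00)(-0.35)] = 0.2550
  C_31 = (0.00)(-0.20) − (-0.45)(0.95) = 0.4275
  C_32 = −[(0.85)(-0.20) − (-0.45)(-0.35)] = 0.3275
  C_33 = (0.85)(0.95) − (0.00)(-0.35) = 0.8075
det(I−A) = Σ_j (I−A)_1j·C_1j = (0.85)(0.8900) + (0.00)(0.4200) + (-0.45)(0.4375) = 0.559625
adj(I−A) = Cᵀ =
  [ 0.8900   0.1350   0.4275]
  [ 0.4200   0.6925   0.3275]
  [ 0.4375   0.2550   0.8075]
(I − A)⁻¹ = adj(I−A) / det(I−A) ≈
  [   1.5904     0.2412     0.7639]
  [   0.7505     1.2374     0.5852]
  [   0.7818     0.4557     1.4429]
Δx = (I − A)⁻¹ Δd with Δd having +25 in the Shipbuilding component and 0 elsewhere.
So Δx_3 = L_31 · (+25), where L_31 = adj(I−A)_31 / det(I−A) = 0.4375 / 0.559625.
Δx_3 = 0.4375 × (+25) / 0.559625 = 10.9375 / 0.559625 ≈ 19.54.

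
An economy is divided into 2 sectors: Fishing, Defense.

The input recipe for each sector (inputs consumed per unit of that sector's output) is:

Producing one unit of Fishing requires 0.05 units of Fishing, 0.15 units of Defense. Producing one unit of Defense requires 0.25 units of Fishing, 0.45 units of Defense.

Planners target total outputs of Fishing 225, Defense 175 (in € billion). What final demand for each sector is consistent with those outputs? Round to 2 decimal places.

I − A =
  [   0.95    -0.25]
  [  -0.15     0.55]
d = (I − A) x:
  d_1 = (+0.95)·225 + (-0.25)·175 = 170.00
  d_2 = (-0.15)·225 + (+0.55)·175 = 62.50

d_1 = 170.00, d_2 = 62.50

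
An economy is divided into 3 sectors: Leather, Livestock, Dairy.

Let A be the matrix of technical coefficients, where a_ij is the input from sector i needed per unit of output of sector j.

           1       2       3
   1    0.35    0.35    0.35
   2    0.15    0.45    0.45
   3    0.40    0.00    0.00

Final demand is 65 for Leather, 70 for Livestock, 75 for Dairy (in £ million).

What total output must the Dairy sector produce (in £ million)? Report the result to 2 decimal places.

I − A =
  [   0.65    -0.35    -0.35]
  [  -0.15     0.55    -0.45]
  [  -0.40     0.00     1.00]
Cofactors of I−A, C_ij = (−1)^(i+j)·(minor ij) (rows/columns in the sector order above):
  C_11 = (0.55)(1.00) − (-0.45)(0.00) = 0.5500
  C_12 = −[(-0.15)(1.00) − (-0.45)(-0.40)] = 0.3300
  C_13 = (-0.15)(0.00) − (0.55)(-0.40) = 0.2200
  C_21 = −[(-0.35)(1.00) − (-0.35)(0.00)] = 0.3500
  C_22 = (0.65)(1.00) − (-0.35)(-0.40) = 0.5100
  C_23 = −[(0.65)(0.00) − (-0.35)(-0.40)] = 0.1400
  C_31 = (-0.35)(-0.45) − (-0.35)(0.55) = 0.3500
  C_32 = −[(0.65)(-0.45) − (-0.35)(-0.15)] = 0.3450
  C_33 = (0.65)(0.55) − (-0.35)(-0.15) = 0.3050
det(I−A) = Σ_j (I−A)_1j·C_1j = (0.65)(0.5500) + (-0.35)(0.3300) + (-0.35)(0.2200) = 0.1650
adj(I−A) = Cᵀ =
  [ 0.5500   0.3500   0.3500]
  [ 0.3300   0.5100   0.3450]
  [ 0.2200   0.1400   0.3050]
(I − A)⁻¹ = adj(I−A) / det(I−A) ≈
  [   3.3333     2.1212     2.1212]
  [   2.0000     3.0909     2.0909]
  [   1.3333     0.8485     1.8485]
x = (I − A)⁻¹ d = adj(I−A)·d / det(I−A), with det(I−A) = 0.1650:
  x_1 = (0.5500·65 + 0.3500·70 + 0.3500·75) / 0.1650 = 86.50 / 0.1650 ≈ 524.24
  x_2 = (0.3300·65 + 0.5100·70 + 0.3450·75) / 0.1650 = 83.025 / 0.1650 ≈ 503.18
  x_3 = (0.2200·65 + 0.1400·70 + 0.3050·75) / 0.1650 = 46.975 / 0.1650 ≈ 284.70

x_3 = 284.70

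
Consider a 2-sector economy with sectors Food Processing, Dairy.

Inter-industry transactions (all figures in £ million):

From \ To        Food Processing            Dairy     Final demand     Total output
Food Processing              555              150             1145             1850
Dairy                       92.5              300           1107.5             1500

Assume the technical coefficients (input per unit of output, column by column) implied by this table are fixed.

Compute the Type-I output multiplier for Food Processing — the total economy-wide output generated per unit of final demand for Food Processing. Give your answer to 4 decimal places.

m_1 = 1.5315

Technical coefficients a_ij = z_ij / X_j:
  a_11 = 555/1850 = 0.30, a_21 = 92.5/1850 = 0.05
  a_12 = 150/1500 = 0.10, a_22 = 300/1500 = 0.20
I − A =
  [   0.70    -0.10]
  [  -0.05     0.80]
det(I−A) = (0.70)(0.80) − (-0.10)(-0.05) = 0.5550
adj(I−A) = [[0.80, 0.10], [0.05, 0.70]]
(I − A)⁻¹ = adj(I−A) / det(I−A) ≈
  [   1.44144     0.18018]
  [   0.09009     1.26126]
The output multiplier for sector j is the column-j sum of the Leontief inverse (I − A)⁻¹ = adj(I−A) / det(I−A).
Column 1 of adj(I−A): (0.80, 0.05); det(I−A) = 0.5550.
m_1 = (0.80 + 0.05) / 0.5550 = 0.85 / 0.5550 ≈ 1.5315.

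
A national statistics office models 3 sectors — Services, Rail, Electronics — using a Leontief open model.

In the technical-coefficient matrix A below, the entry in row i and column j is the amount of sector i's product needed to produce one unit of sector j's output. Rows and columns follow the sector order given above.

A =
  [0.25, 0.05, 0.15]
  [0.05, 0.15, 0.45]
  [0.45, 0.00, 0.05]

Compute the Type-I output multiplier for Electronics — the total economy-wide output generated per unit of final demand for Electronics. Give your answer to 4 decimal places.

I − A =
  [   0.75    -0.05    -0.15]
  [  -0.05     0.85    -0.45]
  [  -0.45     0.00     0.95]
Cofactors of I−A, C_ij = (−1)^(i+j)·(minor ij) (rows/columns in the sector order above):
  C_11 = (0.85)(0.95) − (-0.45)(0.00) = 0.8075
  C_12 = −[(-0.05)(0.95) − (-0.45)(-0.45)] = 0.2500
  C_13 = (-0.05)(0.00) − (0.85)(-0.45) = 0.3825
  C_21 = −[(-0.05)(0.95) − (-0.15)(0.00)] = 0.0475
  C_22 = (0.75)(0.95) − (-0.15)(-0.45) = 0.6450
  C_23 = −[(0.75)(0.00) − (-0.05)(-0.45)] = 0.0225
  C_31 = (-0.05)(-0.45) − (-0.15)(0.85) = 0.1500
  C_32 = −[(0.75)(-0.45) − (-0.15)(-0.05)] = 0.3450
  C_33 = (0.75)(0.85) − (-0.05)(-0.05) = 0.6350
det(I−A) = Σ_j (I−A)_1j·C_1j = (0.75)(0.8075) + (-0.05)(0.2500) + (-0.15)(0.3825) = 0.53575
adj(I−A) = Cᵀ =
  [ 0.8075   0.0475   0.1500]
  [ 0.2500   0.6450   0.3450]
  [ 0.3825   0.0225   0.6350]
(I − A)⁻¹ = adj(I−A) / det(I−A) ≈
  [   1.50723     0.08866     0.27998]
  [   0.46664     1.20392     0.64396]
  [   0.71395     0.04200     1.18525]
The output multiplier for sector j is the column-j sum of the Leontief inverse (I − A)⁻¹ = adj(I−A) / det(I−A).
Column 3 of adj(I−A): (0.1500, 0.3450, 0.6350); det(I−A) = 0.53575.
m_3 = (0.1500 + 0.3450 + 0.6350) / 0.53575 = 1.13 / 0.53575 ≈ 2.1092.

m_3 = 2.1092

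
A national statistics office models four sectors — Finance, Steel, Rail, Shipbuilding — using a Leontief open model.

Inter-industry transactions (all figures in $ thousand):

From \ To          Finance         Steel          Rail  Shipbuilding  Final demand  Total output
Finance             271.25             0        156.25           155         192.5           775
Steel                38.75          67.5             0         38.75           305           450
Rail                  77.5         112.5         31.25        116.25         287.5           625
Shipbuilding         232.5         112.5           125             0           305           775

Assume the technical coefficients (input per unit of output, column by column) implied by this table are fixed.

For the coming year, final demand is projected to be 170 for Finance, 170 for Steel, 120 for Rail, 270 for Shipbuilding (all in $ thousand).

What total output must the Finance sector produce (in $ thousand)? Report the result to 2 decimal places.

Technical coefficients a_ij = z_ij / X_j:
  a_11 = 271.25/775 = 0.35, a_21 = 38.75/775 = 0.05, a_31 = 77.5/775 = 0.10, a_41 = 232.5/775 = 0.30
  a_12 = 0/450 = 0.00, a_22 = 67.5/450 = 0.15, a_32 = 112.5/450 = 0.25, a_42 = 112.5/450 = 0.25
  a_13 = 156.25/625 = 0.25, a_23 = 0/625 = 0.00, a_33 = 31.25/625 = 0.05, a_43 = 125/625 = 0.20
  a_14 = 155/775 = 0.20, a_24 = 38.75/775 = 0.05, a_34 = 116.25/775 = 0.15, a_44 = 0/775 = 0.00
I − A =
  [   0.65     0.00    -0.25    -0.20]
  [  -0.05     0.85     0.00    -0.05]
  [  -0.10    -0.25     0.95    -0.15]
  [  -0.30    -0.25    -0.20     1.00]
Compute the cofactors C_ij = (−1)^(i+j)·(3×3 minor ij) of I−A; the adjugate is their transpose:
adj(I−A) = Cᵀ =
  [ 0.767625   0.129375   0.243375   0.196500]
  [ 0.061250   0.500750   0.024750   0.041000]
  [ 0.140125   0.176875   0.490875   0.110500]
  [ 0.273625   0.199375   0.177375   0.500500]
det(I−A) = Σ_j (I−A)_1j·C_1j = (0.65)(0.767625) + (0.00)(0.061250) + (-0.25)(0.140125) + (-0.20)(0.273625) = 0.4092
(I − A)⁻¹ = adj(I−A) / det(I−A) ≈
  [   1.8759     0.3162     0.5948     0.4802]
  [   0.1497     1.2237     0.0605     0.1002]
  [   0.3424     0.4322     1.1996     0.2700]
  [   0.6687     0.4872     0.4335     1.2231]
x = (I − A)⁻¹ d = adj(I−A)·d / det(I−A), with det(I−A) = 0.4092:
  x_1 = (0.767625·170 + 0.129375·170 + 0.243375·120 + 0.196500·270) / 0.4092 = 234.75 / 0.4092 ≈ 573.68
  x_2 = (0.061250·170 + 0.500750·170 + 0.024750·120 + 0.041000·270) / 0.4092 = 109.58 / 0.4092 ≈ 267.79
  x_3 = (0.140125·170 + 0.176875·170 + 0.490875·120 + 0.110500·270) / 0.4092 = 142.63 / 0.4092 ≈ 348.56
  x_4 = (0.273625·170 + 0.199375·170 + 0.177375·120 + 0.500500·270) / 0.4092 = 236.83 / 0.4092 ≈ 578.76

x_1 = 573.68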